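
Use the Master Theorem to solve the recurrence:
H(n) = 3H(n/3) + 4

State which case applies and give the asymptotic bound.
Master Theorem template: H(n) = a·H(n/b) + f(n).
Here: a=3, b=3, f(n)=4
Compute log_b(a) = log_3(3) = 1.
f(n) = 4 = O(n^(1-ε)) with ε = 1. Case 1: H(n) = Θ(n^log_b(a)) = Θ(n).

Case 1: H(n) = Θ(n)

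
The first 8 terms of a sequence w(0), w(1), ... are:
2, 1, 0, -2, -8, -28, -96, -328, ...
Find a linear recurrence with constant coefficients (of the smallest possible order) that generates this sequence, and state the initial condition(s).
Look for the lowest-order linear relation among consecutive terms.
Observation: w(n) - 4·w(n-1) - (-2)·w(n-2) = 0 holds for the shown terms, and no order-1 relation w(n) = α·w(n-1) + β fits.
Check at n=3: 4·0 + (-2)·1 = -2. ✓

w(n) = 4w(n-1) - 2w(n-2), w(0) = 2, w(1) = 1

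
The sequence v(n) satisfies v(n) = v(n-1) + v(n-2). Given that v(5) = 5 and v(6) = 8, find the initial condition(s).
Work backwards using v(k) = v(k+2) - v(k+1):
v(4) = v(6) - v(5) = 8 - 5 = 3
v(3) = v(5) - v(4) = 5 - 3 = 2
v(2) = v(4) - v(3) = 3 - 2 = 1
v(1) = v(3) - v(2) = 2 - 1 = 1
v(0) = v(2) - v(1) = 1 - 1 = 0

v(0) = 0, v(1) = 1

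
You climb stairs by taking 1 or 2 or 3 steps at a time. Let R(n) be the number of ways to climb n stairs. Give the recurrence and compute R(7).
Condition on the size of the last step (1 to 3): before it there were n-1, …, n-3 stairs climbed, and these cases are disjoint, so R(n) = R(n-1) + R(n-2) + R(n-3) (order-3 linear recurrence).
Initial conditions by direct count (compositions of i into parts ≤ 3): R(1) = 1; R(2) = 2; R(3) = 4.
Iterating the recurrence: R(4) = 7, R(5) = 13, R(6) = 24, R(7) = 44.

R(n) = R(n-1) + R(n-2) + R(n-3), R(1) = 1, R(2) = 2, R(3) = 4; R(7) = 44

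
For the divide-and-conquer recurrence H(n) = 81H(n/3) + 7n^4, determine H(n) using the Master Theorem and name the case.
Master Theorem template: H(n) = a·H(n/b) + f(n).
Here: a=81, b=3, f(n)=7n^4
Compute log_b(a) = log_3(81) = 4.
f(n) = 7n^4 = Θ(n^4). Case 2: H(n) = Θ(n^4 log n).

Case 2: H(n) = Θ(n^4 log n)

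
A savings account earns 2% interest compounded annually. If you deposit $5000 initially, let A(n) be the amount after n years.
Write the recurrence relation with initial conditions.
Each year the balance grows by 2%, i.e. is multiplied by 1 + 2/100 = 1.02, so A(n) = 1.02 × A(n-1). The initial deposit gives A(0) = 5000.
Unrolling gives the closed form A(n) = 5000 × (1.02)ⁿ.

A(n) = 1.02 × A(n-1), A(0) = 5000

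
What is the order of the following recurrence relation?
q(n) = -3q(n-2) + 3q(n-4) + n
The order is the largest lag k for which q(n-k) appears. Here the deepest term is q(n-4) (the n term is non-homogeneous and does not affect the order), so the order is 4.

Order 4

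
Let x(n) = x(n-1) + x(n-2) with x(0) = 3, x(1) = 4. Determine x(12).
Computing the sequence terms:
3, 4, 7, 11, 18, 29, 47, 76, 123, 199, 322, 521, 843

843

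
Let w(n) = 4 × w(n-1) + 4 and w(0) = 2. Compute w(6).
Computing step by step:
w(0) = 2
w(1) = 4 × 2 + 4 = 12
w(2) = 4 × 12 + 4 = 52
w(3) = 4 × 52 + 4 = 212
w(4) = 4 × 212 + 4 = 852
w(5) = 4 × 852 + 4 = 3412
w(6) = 4 × 3412 + 4 = 13652

13652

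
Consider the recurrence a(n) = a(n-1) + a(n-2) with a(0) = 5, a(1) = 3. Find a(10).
Computing the sequence terms:
5, 3, 8, 11, 19, 30, 49, 79, 128, 207, 335

335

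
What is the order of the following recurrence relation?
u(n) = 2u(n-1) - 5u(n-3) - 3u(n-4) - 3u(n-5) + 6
The order is the largest lag k for which u(n-k) appears. Here the deepest term is u(n-5) (the 6 term is non-homogeneous and does not affect the order), so the order is 5.

Order 5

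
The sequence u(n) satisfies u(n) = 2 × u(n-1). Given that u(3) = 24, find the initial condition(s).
In general u(n) = 2ⁿ · u(0). At n = 3: u(0) = u(3) / 2^3 = 24 / 8 = 3.

u(0) = 3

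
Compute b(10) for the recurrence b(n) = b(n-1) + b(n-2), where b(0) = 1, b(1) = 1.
Computing the sequence terms:
1, 1, 2, 3, 5, 8, 13, 21, 34, 55, 89

89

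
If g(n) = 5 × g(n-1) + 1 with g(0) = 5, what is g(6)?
Computing step by step:
g(0) = 5
g(1) = 5 × 5 + 1 = 26
g(2) = 5 × 26 + 1 = 131
g(3) = 5 × 131 + 1 = 656
g(4) = 5 × 656 + 1 = 3281
g(5) = 5 × 3281 + 1 = 16406
g(6) = 5 × 16406 + 1 = 82031

82031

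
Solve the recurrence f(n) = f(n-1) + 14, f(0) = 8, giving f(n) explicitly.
Recurrence: f(n) = f(n-1) + 14, initial: f(0) = 8.
Each step adds 14, so f(n) = f(0) + 14n = 14n + 8.

f(n) = 14n + 8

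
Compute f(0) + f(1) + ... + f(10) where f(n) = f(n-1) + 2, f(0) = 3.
Computing the sequence terms: 3, 5, 7, 9, 11, 13, 15, 17, 19, 21, 23
Adding these values together:

143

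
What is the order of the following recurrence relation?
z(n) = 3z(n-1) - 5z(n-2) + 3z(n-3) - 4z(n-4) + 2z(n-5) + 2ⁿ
The order is the largest lag k for which z(n-k) appears. Here the deepest term is z(n-5) (the 2ⁿ term is non-homogeneous and does not affect the order), so the order is 5.

Order 5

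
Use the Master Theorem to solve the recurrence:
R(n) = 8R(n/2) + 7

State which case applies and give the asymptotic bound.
Master Theorem template: R(n) = a·R(n/b) + f(n).
Here: a=8, b=2, f(n)=7
Compute log_b(a) = log_2(8) = 3.
f(n) = 7 = O(n^(3-ε)) with ε = 3. Case 1: R(n) = Θ(n^log_b(a)) = Θ(n^3).

Case 1: R(n) = Θ(n^3)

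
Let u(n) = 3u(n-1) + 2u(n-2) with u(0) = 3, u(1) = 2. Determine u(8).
Computing the sequence terms:
3, 2, 12, 40, 144, 512, 1824, 6496, 23136

23136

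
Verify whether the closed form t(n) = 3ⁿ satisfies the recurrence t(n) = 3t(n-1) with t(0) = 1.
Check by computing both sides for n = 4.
From the recurrence with t(0) = 1:
  t(0) = 1, t(1) = 3, t(2) = 9, t(3) = 27, t(4) = 81
  so the recurrence gives t(4) = 81.
From the proposed closed form t(n) = 3ⁿ:
  t(4) = 81.
Both sides give 81 at n = 4, and the initial condition(s) match, so the closed form is consistent.

Yes, the closed form is correct.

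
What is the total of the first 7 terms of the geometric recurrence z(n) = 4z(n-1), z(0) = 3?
Computing the sequence terms: 3, 12, 48, 192, 768, 3072, 12288
Adding these values together:

16383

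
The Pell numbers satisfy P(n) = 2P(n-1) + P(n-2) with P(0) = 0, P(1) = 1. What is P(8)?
Computing the sequence terms:
0, 1, 2, 5, 12, 29, 70, 169, 408

408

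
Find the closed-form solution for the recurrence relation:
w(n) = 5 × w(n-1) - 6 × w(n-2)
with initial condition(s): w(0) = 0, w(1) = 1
Recurrence: w(n) = 5 × w(n-1) - 6 × w(n-2), initial: w(0) = 0, w(1) = 1.
Characteristic equation: r² - 5r + 6 = 0, which factors as (r - 3)(r - 2) = 0, so r = 3, 2. General solution w(n) = A·3ⁿ + B·2ⁿ. From w(0) = 0: A + B = 0. From w(1) = 1: 3A + 2B = 1. Solving gives A = 1, B = -1.

w(n) = 3ⁿ - 2ⁿ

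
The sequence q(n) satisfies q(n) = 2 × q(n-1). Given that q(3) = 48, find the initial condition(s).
In general q(n) = 2ⁿ · q(0). At n = 3: q(0) = q(3) / 2^3 = 48 / 8 = 6.

q(0) = 6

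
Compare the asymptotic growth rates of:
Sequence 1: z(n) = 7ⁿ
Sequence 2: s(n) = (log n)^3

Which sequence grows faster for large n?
Comparing growth rates:
Growth-rate hierarchy: log n ≺ any polynomial ≺ any exponential cⁿ (c>1) ≺ n! ≺ nⁿ.
exponential base 7 dominates polylogarithmic (log n)^3 asymptotically.

z(n) grows faster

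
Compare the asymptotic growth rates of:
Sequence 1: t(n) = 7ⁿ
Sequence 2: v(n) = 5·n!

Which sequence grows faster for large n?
Comparing growth rates:
Growth-rate hierarchy: log n ≺ any polynomial ≺ any exponential cⁿ (c>1) ≺ n! ≺ nⁿ.
factorial dominates exponential base 7 asymptotically.

v(n) grows faster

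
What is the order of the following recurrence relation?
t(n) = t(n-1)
The order is the largest lag k for which t(n-k) appears. Here the deepest term is t(n-1), so the order is 1.

Order 1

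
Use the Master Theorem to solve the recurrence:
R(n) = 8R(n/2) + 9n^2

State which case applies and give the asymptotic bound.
Master Theorem template: R(n) = a·R(n/b) + f(n).
Here: a=8, b=2, f(n)=9n^2
Compute log_b(a) = log_2(8) = 3.
f(n) = 9n^2 = O(n^(3-ε)) with ε = 1. Case 1: R(n) = Θ(n^log_b(a)) = Θ(n^3).

Case 1: R(n) = Θ(n^3)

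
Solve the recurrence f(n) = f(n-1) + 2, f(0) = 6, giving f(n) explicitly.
Recurrence: f(n) = f(n-1) + 2, initial: f(0) = 6.
Each step adds 2, so f(n) = f(0) + 2n = 2n + 6.

f(n) = 2n + 6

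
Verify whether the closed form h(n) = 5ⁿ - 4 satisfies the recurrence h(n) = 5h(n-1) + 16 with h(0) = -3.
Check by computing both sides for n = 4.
From the recurrence with h(0) = -3:
  h(0) = -3, h(1) = 1, h(2) = 21, h(3) = 121, h(4) = 621
  so the recurrence gives h(4) = 621.
From the proposed closed form h(n) = 5ⁿ - 4:
  h(4) = 621.
Both sides give 621 at n = 4, and the initial condition(s) match, so the closed form is consistent.

Yes, the closed form is correct.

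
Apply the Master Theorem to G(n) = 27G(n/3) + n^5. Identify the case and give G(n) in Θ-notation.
Master Theorem template: G(n) = a·G(n/b) + f(n).
Here: a=27, b=3, f(n)=n^5
Compute log_b(a) = log_3(27) = 3.
f(n) = n^5 = Ω(n^(3+ε)) with ε = 2, and the regularity condition holds (a·f(n/b) = (a/b^5)·f(n) with a/b^5 = 3^-2 < 1). Case 3: G(n) = Θ(f(n)) = Θ(n^5).

Case 3: G(n) = Θ(n^5)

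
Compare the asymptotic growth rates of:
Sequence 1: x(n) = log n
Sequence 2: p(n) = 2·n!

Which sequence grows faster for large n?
Comparing growth rates:
Growth-rate hierarchy: log n ≺ any polynomial ≺ any exponential cⁿ (c>1) ≺ n! ≺ nⁿ.
factorial dominates logarithmic asymptotically.

p(n) grows faster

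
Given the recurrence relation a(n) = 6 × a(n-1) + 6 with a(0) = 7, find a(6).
Computing step by step:
a(0) = 7
a(1) = 6 × 7 + 6 = 48
a(2) = 6 × 48 + 6 = 294
a(3) = 6 × 294 + 6 = 1770
a(4) = 6 × 1770 + 6 = 10626
a(5) = 6 × 10626 + 6 = 63762
a(6) = 6 × 63762 + 6 = 382578

382578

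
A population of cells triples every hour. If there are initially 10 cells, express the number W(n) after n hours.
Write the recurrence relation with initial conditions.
Each hour multiplies the count by 3, so the count after n hours depends only on the count after n-1 hours: W(n) = 3 × W(n-1). The starting count gives W(0) = 10.
Unrolling n times gives the closed form W(n) = 10 × 3ⁿ.

W(n) = 3 × W(n-1), W(0) = 10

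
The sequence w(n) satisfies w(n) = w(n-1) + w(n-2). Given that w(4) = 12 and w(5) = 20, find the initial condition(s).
Work backwards using w(k) = w(k+2) - w(k+1):
w(3) = w(5) - w(4) = 20 - 12 = 8
w(2) = w(4) - w(3) = 12 - 8 = 4
w(1) = w(3) - w(2) = 8 - 4 = 4
w(0) = w(2) - w(1) = 4 - 4 = 0

w(0) = 0, w(1) = 4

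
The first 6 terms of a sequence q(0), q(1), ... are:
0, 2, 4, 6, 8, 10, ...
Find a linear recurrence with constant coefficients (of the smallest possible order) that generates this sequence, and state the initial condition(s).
Look for the lowest-order linear relation among consecutive terms.
Observation: consecutive differences are constant (= 2).
Check at n=2: 1·2 + 2 = 4. ✓

q(n) = q(n-1) + 2, q(0) = 0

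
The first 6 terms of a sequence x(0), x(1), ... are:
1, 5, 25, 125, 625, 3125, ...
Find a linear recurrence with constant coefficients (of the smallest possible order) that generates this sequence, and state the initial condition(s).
Look for the lowest-order linear relation among consecutive terms.
Observation: each term is 5× the previous.
Check at n=2: 5·5 = 25. ✓

x(n) = 5 × x(n-1), x(0) = 1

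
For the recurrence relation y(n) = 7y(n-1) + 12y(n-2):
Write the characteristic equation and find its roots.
Substitute y(n) = rⁿ and divide through by rⁿ⁻²: r² - 7r - 12 = 0
Discriminant: 7² + 4·12 = 97, not a perfect square, so by the quadratic formula r = (7 ± √97)/2.
General solution: y(n) = A·r₁ⁿ + B·r₂ⁿ where r₁,r₂ = (7 ± √97)/2

Characteristic: r² - 7r - 12 = 0, Roots: r = (7 ± √97)/2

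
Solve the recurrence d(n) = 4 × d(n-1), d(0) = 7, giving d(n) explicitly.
Recurrence: d(n) = 4 × d(n-1), initial: d(0) = 7.
Each term is 4 times the previous, so this is geometric with ratio 4. After n steps: d(n) = d(0)·4ⁿ = 7·4ⁿ.

d(n) = 7·4ⁿ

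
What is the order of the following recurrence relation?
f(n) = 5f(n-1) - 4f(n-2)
The order is the largest lag k for which f(n-k) appears. Here the deepest term is f(n-2), so the order is 2.

Order 2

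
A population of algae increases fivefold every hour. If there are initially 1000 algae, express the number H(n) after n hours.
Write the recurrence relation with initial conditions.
Each hour multiplies the count by 5, so the count after n hours depends only on the count after n-1 hours: H(n) = 5 × H(n-1). The starting count gives H(0) = 1000.
Unrolling n times gives the closed form H(n) = 1000 × 5ⁿ.

H(n) = 5 × H(n-1), H(0) = 1000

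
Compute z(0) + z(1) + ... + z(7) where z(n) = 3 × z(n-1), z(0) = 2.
Computing the sequence terms: 2, 6, 18, 54, 162, 486, 1458, 4374
Adding these values together:

6560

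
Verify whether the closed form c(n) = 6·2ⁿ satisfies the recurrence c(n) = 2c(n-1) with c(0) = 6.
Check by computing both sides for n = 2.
From the recurrence with c(0) = 6:
  c(0) = 6, c(1) = 12, c(2) = 24
  so the recurrence gives c(2) = 24.
From the proposed closed form c(n) = 6·2ⁿ:
  c(2) = 24.
Both sides give 24 at n = 2, and the initial condition(s) match, so the closed form is consistent.

Yes, the closed form is correct.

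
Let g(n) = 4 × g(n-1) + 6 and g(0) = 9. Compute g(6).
Computing step by step:
g(0) = 9
g(1) = 4 × 9 + 6 = 42
g(2) = 4 × 42 + 6 = 174
g(3) = 4 × 174 + 6 = 702
g(4) = 4 × 702 + 6 = 2814
g(5) = 4 × 2814 + 6 = 11262
g(6) = 4 × 11262 + 6 = 45054

45054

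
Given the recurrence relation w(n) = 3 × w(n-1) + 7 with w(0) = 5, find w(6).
Computing step by step:
w(0) = 5
w(1) = 3 × 5 + 7 = 22
w(2) = 3 × 22 + 7 = 73
w(3) = 3 × 73 + 7 = 226
w(4) = 3 × 226 + 7 = 685
w(5) = 3 × 685 + 7 = 2062
w(6) = 3 × 2062 + 7 = 6193

6193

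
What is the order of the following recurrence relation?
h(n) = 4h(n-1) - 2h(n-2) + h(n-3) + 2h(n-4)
The order is the largest lag k for which h(n-k) appears. Here the deepest term is h(n-4), so the order is 4.

Order 4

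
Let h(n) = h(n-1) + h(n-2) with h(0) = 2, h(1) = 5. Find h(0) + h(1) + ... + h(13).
Computing the sequence terms: 2, 5, 7, 12, 19, 31, 50, 81, 131, 212, 343, 555, 898, 1453
Adding these values together:

3799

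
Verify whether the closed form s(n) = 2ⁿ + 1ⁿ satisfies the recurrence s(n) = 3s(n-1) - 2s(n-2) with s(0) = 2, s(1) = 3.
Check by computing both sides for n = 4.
From the recurrence with s(0) = 2, s(1) = 3:
  s(0) = 2, s(1) = 3, s(2) = 5, s(3) = 9, s(4) = 17
  so the recurrence gives s(4) = 17.
From the proposed closed form s(n) = 2ⁿ + 1ⁿ:
  s(4) = 17.
Both sides give 17 at n = 4, and the initial condition(s) match, so the closed form is consistent.

Yes, the closed form is correct.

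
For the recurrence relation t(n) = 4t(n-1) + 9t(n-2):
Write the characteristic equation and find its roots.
Substitute t(n) = rⁿ and divide through by rⁿ⁻²: r² - 4r - 9 = 0
Discriminant: 4² + 4·9 = 52, not a perfect square, so by the quadratic formula r = (4 ± √52)/2.
General solution: t(n) = A·r₁ⁿ + B·r₂ⁿ where r₁,r₂ = (4 ± √52)/2

Characteristic: r² - 4r - 9 = 0, Roots: r = (4 ± √52)/2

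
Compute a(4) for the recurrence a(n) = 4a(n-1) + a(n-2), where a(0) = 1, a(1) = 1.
Computing the sequence terms:
1, 1, 5, 21, 89

89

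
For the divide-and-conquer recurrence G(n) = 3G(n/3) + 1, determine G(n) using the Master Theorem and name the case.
Master Theorem template: G(n) = a·G(n/b) + f(n).
Here: a=3, b=3, f(n)=1
Compute log_b(a) = log_3(3) = 1.
f(n) = 1 = O(n^(1-ε)) with ε = 1. Case 1: G(n) = Θ(n^log_b(a)) = Θ(n).

Case 1: G(n) = Θ(n)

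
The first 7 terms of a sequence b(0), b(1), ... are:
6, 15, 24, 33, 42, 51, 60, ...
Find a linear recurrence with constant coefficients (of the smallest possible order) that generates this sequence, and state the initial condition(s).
Look for the lowest-order linear relation among consecutive terms.
Observation: consecutive differences are constant (= 9).
Check at n=2: 1·15 + 9 = 24. ✓

b(n) = b(n-1) + 9, b(0) = 6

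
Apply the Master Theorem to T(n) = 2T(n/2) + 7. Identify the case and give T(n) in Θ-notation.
Master Theorem template: T(n) = a·T(n/b) + f(n).
Here: a=2, b=2, f(n)=7
Compute log_b(a) = log_2(2) = 1.
f(n) = 7 = O(n^(1-ε)) with ε = 1. Case 1: T(n) = Θ(n^log_b(a)) = Θ(n).

Case 1: T(n) = Θ(n)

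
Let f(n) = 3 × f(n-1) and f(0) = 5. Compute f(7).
Computing step by step:
f(0) = 5
f(1) = 3 × 5 = 15
f(2) = 3 × 15 = 45
f(3) = 3 × 45 = 135
f(4) = 3 × 135 = 405
f(5) = 3 × 405 = 1215
f(6) = 3 × 1215 = 3645
f(7) = 3 × 3645 = 10935

10935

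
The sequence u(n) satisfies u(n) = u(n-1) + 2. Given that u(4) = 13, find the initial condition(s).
u(4) = u(0) + 4·2, so u(0) = 13 - 8 = 5.

u(0) = 5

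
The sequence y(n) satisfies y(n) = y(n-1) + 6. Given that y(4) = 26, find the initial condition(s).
y(4) = y(0) + 4·6, so y(0) = 26 - 24 = 2.

y(0) = 2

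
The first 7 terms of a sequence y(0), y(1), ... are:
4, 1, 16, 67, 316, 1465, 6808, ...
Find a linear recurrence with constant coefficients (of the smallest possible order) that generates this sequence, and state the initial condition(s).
Look for the lowest-order linear relation among consecutive terms.
Observation: y(n) - 4·y(n-1) - (3)·y(n-2) = 0 holds for the shown terms, and no order-1 relation y(n) = α·y(n-1) + β fits.
Check at n=3: 4·16 + (3)·1 = 67. ✓

y(n) = 4y(n-1) + 3y(n-2), y(0) = 4, y(1) = 1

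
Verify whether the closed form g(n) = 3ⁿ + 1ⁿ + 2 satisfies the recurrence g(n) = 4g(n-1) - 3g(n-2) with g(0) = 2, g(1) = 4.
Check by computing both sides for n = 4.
From the recurrence with g(0) = 2, g(1) = 4:
  g(0) = 2, g(1) = 4, g(2) = 10, g(3) = 28, g(4) = 82
  so the recurrence gives g(4) = 82.
From the proposed closed form g(n) = 3ⁿ + 1ⁿ + 2:
  g(4) = 84.
The recurrence gives 82 but the closed form gives 84, so the closed form does not satisfy the recurrence.

No, the closed form is incorrect.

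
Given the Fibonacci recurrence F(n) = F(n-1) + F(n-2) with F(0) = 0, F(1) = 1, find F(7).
Computing the sequence terms:
0, 1, 1, 2, 3, 5, 8, 13

13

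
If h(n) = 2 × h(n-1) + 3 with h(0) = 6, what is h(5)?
Computing step by step:
h(0) = 6
h(1) = 2 × 6 + 3 = 15
h(2) = 2 × 15 + 3 = 33
h(3) = 2 × 33 + 3 = 69
h(4) = 2 × 69 + 3 = 141
h(5) = 2 × 141 + 3 = 285

285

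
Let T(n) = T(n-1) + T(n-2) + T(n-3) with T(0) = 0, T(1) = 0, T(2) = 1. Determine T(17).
Computing the sequence terms:
0, 0, 1, 1, 2, 4, 7, 13, 24, 44, 81, 149, 274, 504, 927, 1705, 3136, 5768

5768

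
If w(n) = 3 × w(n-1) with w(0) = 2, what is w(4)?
Computing step by step:
w(0) = 2
w(1) = 3 × 2 = 6
w(2) = 3 × 6 = 18
w(3) = 3 × 18 = 54
w(4) = 3 × 54 = 162

162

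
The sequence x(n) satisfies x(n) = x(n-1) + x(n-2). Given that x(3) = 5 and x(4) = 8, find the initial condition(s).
Work backwards using x(k) = x(k+2) - x(k+1):
x(2) = x(4) - x(3) = 8 - 5 = 3
x(1) = x(3) - x(2) = 5 - 3 = 2
x(0) = x(2) - x(1) = 3 - 2 = 1

x(0) = 1, x(1) = 2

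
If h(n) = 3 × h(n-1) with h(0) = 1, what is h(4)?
Computing step by step:
h(0) = 1
h(1) = 3 × 1 = 3
h(2) = 3 × 3 = 9
h(3) = 3 × 9 = 27
h(4) = 3 × 27 = 81

81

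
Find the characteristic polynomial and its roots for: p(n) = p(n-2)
Substitute p(n) = rⁿ and divide through by rⁿ⁻²: r² - 1 = 0
Factor: (r - 1)(r + 1) = 0, so r = 1, -1.
General solution: p(n) = A·1ⁿ + B·(-1)ⁿ

Characteristic: r² - 1 = 0, Roots: r = 1, -1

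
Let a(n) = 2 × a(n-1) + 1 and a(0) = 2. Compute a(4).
Computing step by step:
a(0) = 2
a(1) = 2 × 2 + 1 = 5
a(2) = 2 × 5 + 1 = 11
a(3) = 2 × 11 + 1 = 23
a(4) = 2 × 23 + 1 = 47

47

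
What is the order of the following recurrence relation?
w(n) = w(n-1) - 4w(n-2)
The order is the largest lag k for which w(n-k) appears. Here the deepest term is w(n-2), so the order is 2.

Order 2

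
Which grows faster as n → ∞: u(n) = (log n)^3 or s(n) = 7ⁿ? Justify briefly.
Comparing growth rates:
Growth-rate hierarchy: log n ≺ any polynomial ≺ any exponential cⁿ (c>1) ≺ n! ≺ nⁿ.
exponential base 7 dominates polylogarithmic (log n)^3 asymptotically.

s(n) grows faster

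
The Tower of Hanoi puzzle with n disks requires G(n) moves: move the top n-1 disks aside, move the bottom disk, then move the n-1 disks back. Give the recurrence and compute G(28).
Moving n disks = move the top n-1 disks aside (G(n-1) moves) + move the largest disk (1 move) + move the n-1 disks back on top (G(n-1) moves), so G(n) = 2G(n-1) + 1, with G(1) = 1 (a single disk takes one move).
First terms: 1, 3, 7, 15, 31, 63, … — each is one less than a power of 2. Indeed G(n) + 1 = 2(G(n-1) + 1) with G(1) + 1 = 2, so G(n) + 1 = 2ⁿ and G(n) = 2ⁿ - 1.
Hence G(28) = 2^28 - 1 = 268435456 - 1 = 268435455.

G(n) = 2G(n-1) + 1, G(1) = 1; G(28) = 268435455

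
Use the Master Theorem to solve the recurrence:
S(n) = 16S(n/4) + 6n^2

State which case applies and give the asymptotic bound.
Master Theorem template: S(n) = a·S(n/b) + f(n).
Here: a=16, b=4, f(n)=6n^2
Compute log_b(a) = log_4(16) = 2.
f(n) = 6n^2 = Θ(n^2). Case 2: S(n) = Θ(n^2 log n).

Case 2: S(n) = Θ(n^2 log n)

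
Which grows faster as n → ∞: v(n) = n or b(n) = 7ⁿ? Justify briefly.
Comparing growth rates:
Growth-rate hierarchy: log n ≺ any polynomial ≺ any exponential cⁿ (c>1) ≺ n! ≺ nⁿ.
exponential base 7 dominates polynomial degree 1 asymptotically.

b(n) grows faster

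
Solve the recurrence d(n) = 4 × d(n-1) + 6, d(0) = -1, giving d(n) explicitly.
Recurrence: d(n) = 4 × d(n-1) + 6, initial: d(0) = -1.
Try d(n) = A·4ⁿ + C. Substituting: A·4ⁿ + C = 4(A·4ⁿ⁻¹ + C) + 6 = A·4ⁿ + 4C + 6, so C = 4C + 6, giving C = -2. Then d(0) = A - 2 = -1 gives A = 1.

d(n) = 4ⁿ - 2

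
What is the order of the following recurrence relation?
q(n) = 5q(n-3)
The order is the largest lag k for which q(n-k) appears. Here the deepest term is q(n-3), so the order is 3.

Order 3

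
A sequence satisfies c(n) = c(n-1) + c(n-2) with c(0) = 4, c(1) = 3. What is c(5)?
Computing the sequence terms:
4, 3, 7, 10, 17, 27

27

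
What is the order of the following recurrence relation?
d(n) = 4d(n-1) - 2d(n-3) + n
The order is the largest lag k for which d(n-k) appears. Here the deepest term is d(n-3) (the n term is non-homogeneous and does not affect the order), so the order is 3.

Order 3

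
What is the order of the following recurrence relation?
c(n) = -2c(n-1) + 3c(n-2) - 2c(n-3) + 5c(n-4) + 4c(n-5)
The order is the largest lag k for which c(n-k) appears. Here the deepest term is c(n-5), so the order is 5.

Order 5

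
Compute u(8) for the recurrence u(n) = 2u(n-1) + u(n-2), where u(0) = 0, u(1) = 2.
Computing the sequence terms:
0, 2, 4, 10, 24, 58, 140, 338, 816

816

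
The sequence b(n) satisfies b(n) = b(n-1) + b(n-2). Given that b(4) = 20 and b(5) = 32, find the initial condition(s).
Work backwards using b(k) = b(k+2) - b(k+1):
b(3) = b(5) - b(4) = 32 - 20 = 12
b(2) = b(4) - b(3) = 20 - 12 = 8
b(1) = b(3) - b(2) = 12 - 8 = 4
b(0) = b(2) - b(1) = 8 - 4 = 4

b(0) = 4, b(1) = 4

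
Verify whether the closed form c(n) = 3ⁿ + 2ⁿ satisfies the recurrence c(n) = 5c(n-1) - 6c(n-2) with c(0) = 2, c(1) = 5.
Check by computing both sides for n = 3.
From the recurrence with c(0) = 2, c(1) = 5:
  c(0) = 2, c(1) = 5, c(2) = 13, c(3) = 35
  so the recurrence gives c(3) = 35.
From the proposed closed form c(n) = 3ⁿ + 2ⁿ:
  c(3) = 35.
Both sides give 35 at n = 3, and the initial condition(s) match, so the closed form is consistent.

Yes, the closed form is correct.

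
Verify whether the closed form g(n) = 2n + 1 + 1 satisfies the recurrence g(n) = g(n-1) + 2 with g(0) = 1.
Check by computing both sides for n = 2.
From the recurrence with g(0) = 1:
  g(0) = 1, g(1) = 3, g(2) = 5
  so the recurrence gives g(2) = 5.
From the proposed closed form g(n) = 2n + 1 + 1:
  g(2) = 6.
The recurrence gives 5 but the closed form gives 6, so the closed form does not satisfy the recurrence.

No, the closed form is incorrect.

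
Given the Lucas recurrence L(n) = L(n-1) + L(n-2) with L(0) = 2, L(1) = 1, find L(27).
Computing the sequence terms:
2, 1, 3, 4, 7, 11, 18, 29, 47, 76, 123, 199, 322, 521, 843, 1364, 2207, 3571, 5778, 9349, 15127, 24476, 39603, 64079, 103682, 167761, 271443, 439204

439204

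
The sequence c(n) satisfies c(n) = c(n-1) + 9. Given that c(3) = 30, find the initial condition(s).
c(3) = c(0) + 3·9, so c(0) = 30 - 27 = 3.

c(0) = 3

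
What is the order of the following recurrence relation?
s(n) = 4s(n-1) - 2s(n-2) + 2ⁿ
The order is the largest lag k for which s(n-k) appears. Here the deepest term is s(n-2) (the 2ⁿ term is non-homogeneous and does not affect the order), so the order is 2.

Order 2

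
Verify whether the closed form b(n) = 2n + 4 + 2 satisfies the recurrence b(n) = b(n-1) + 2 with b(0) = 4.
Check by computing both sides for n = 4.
From the recurrence with b(0) = 4:
  b(0) = 4, b(1) = 6, b(2) = 8, b(3) = 10, b(4) = 12
  so the recurrence gives b(4) = 12.
From the proposed closed form b(n) = 2n + 4 + 2:
  b(4) = 14.
The recurrence gives 12 but the closed form gives 14, so the closed form does not satisfy the recurrence.

No, the closed form is incorrect.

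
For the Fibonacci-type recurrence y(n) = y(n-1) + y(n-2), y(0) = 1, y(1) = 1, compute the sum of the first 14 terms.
Computing the sequence terms: 1, 1, 2, 3, 5, 8, 13, 21, 34, 55, 89, 144, 233, 377
Adding these values together:

986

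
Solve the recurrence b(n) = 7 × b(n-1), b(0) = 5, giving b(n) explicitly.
Recurrence: b(n) = 7 × b(n-1), initial: b(0) = 5.
Each term is 7 times the previous, so this is geometric with ratio 7. After n steps: b(n) = b(0)·7ⁿ = 5·7ⁿ.

b(n) = 5·7ⁿ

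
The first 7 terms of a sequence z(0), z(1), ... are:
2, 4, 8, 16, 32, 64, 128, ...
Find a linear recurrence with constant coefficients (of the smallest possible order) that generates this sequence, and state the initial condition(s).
Look for the lowest-order linear relation among consecutive terms.
Observation: each term is 2× the previous.
Check at n=2: 2·4 = 8. ✓

z(n) = 2 × z(n-1), z(0) = 2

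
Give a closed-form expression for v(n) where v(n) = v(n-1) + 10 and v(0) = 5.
Recurrence: v(n) = v(n-1) + 10, initial: v(0) = 5.
Each step adds 10, so v(n) = v(0) + 10n = 10n + 5.

v(n) = 10n + 5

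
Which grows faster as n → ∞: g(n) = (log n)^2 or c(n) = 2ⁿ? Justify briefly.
Comparing growth rates:
Growth-rate hierarchy: log n ≺ any polynomial ≺ any exponential cⁿ (c>1) ≺ n! ≺ nⁿ.
exponential base 2 dominates polylogarithmic (log n)^2 asymptotically.

c(n) grows faster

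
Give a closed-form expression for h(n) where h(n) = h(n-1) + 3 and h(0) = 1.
Recurrence: h(n) = h(n-1) + 3, initial: h(0) = 1.
Each step adds 3, so h(n) = h(0) + 3n = 3n + 1.

h(n) = 3n + 1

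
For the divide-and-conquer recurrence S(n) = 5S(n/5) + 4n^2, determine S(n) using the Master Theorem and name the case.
Master Theorem template: S(n) = a·S(n/b) + f(n).
Here: a=5, b=5, f(n)=4n^2
Compute log_b(a) = log_5(5) = 1.
f(n) = 4n^2 = Ω(n^(1+ε)) with ε = 1, and the regularity condition holds (a·f(n/b) = (a/b^2)·f(n) with a/b^2 = 5^-1 < 1). Case 3: S(n) = Θ(f(n)) = Θ(n^2).

Case 3: S(n) = Θ(n^2)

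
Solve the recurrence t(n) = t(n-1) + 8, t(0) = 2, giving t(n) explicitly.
Recurrence: t(n) = t(n-1) + 8, initial: t(0) = 2.
Each step adds 8, so t(n) = t(0) + 8n = 8n + 2.

t(n) = 8n + 2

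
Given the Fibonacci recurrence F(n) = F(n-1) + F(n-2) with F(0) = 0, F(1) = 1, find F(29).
Computing the sequence terms:
0, 1, 1, 2, 3, 5, 8, 13, 21, 34, 55, 89, 144, 233, 377, 610, 987, 1597, 2584, 4181, 6765, 10946, 17711, 28657, 46368, 75025, 121393, 196418, 317811, 514229

514229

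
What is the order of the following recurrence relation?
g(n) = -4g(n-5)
The order is the largest lag k for which g(n-k) appears. Here the deepest term is g(n-5), so the order is 5.

Order 5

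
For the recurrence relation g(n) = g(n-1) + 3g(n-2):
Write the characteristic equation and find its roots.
Substitute g(n) = rⁿ and divide through by rⁿ⁻²: r² - r - 3 = 0
Discriminant: 1² + 4·3 = 13, not a perfect square, so by the quadratic formula r = (1 ± √13)/2.
General solution: g(n) = A·r₁ⁿ + B·r₂ⁿ where r₁,r₂ = (1 ± √13)/2

Characteristic: r² - r - 3 = 0, Roots: r = (1 ± √13)/2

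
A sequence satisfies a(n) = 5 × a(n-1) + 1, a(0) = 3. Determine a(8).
Computing step by step:
a(0) = 3
a(1) = 5 × 3 + 1 = 16
a(2) = 5 × 16 + 1 = 81
a(3) = 5 × 81 + 1 = 406
a(4) = 5 × 406 + 1 = 2031
a(5) = 5 × 2031 + 1 = 10156
a(6) = 5 × 10156 + 1 = 50781
a(7) = 5 × 50781 + 1 = 253906
a(8) = 5 × 253906 + 1 = 1269531

1269531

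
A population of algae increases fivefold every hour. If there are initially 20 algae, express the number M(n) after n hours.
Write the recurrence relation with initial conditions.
Each hour multiplies the count by 5, so the count after n hours depends only on the count after n-1 hours: M(n) = 5 × M(n-1). The starting count gives M(0) = 20.
Unrolling n times gives the closed form M(n) = 20 × 5ⁿ.

M(n) = 5 × M(n-1), M(0) = 20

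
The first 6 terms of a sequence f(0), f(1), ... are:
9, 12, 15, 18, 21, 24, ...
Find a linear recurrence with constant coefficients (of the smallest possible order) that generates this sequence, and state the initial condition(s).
Look for the lowest-order linear relation among consecutive terms.
Observation: consecutive differences are constant (= 3).
Check at n=2: 1·12 + 3 = 15. ✓

f(n) = f(n-1) + 3, f(0) = 9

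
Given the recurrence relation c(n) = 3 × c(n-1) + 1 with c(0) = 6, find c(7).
Computing step by step:
c(0) = 6
c(1) = 3 × 6 + 1 = 19
c(2) = 3 × 19 + 1 = 58
c(3) = 3 × 58 + 1 = 175
c(4) = 3 × 175 + 1 = 526
c(5) = 3 × 526 + 1 = 1579
c(6) = 3 × 1579 + 1 = 4738
c(7) = 3 × 4738 + 1 = 14215

14215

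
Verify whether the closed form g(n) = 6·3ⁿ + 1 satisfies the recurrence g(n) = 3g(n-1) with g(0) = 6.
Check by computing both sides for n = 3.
From the recurrence with g(0) = 6:
  g(0) = 6, g(1) = 18, g(2) = 54, g(3) = 162
  so the recurrence gives g(3) = 162.
From the proposed closed form g(n) = 6·3ⁿ + 1:
  g(3) = 163.
The recurrence gives 162 but the closed form gives 163, so the closed form does not satisfy the recurrence.

No, the closed form is incorrect.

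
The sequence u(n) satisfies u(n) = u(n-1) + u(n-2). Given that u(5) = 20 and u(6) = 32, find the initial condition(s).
Work backwards using u(k) = u(k+2) - u(k+1):
u(4) = u(6) - u(5) = 32 - 20 = 12
u(3) = u(5) - u(4) = 20 - 12 = 8
u(2) = u(4) - u(3) = 12 - 8 = 4
u(1) = u(3) - u(2) = 8 - 4 = 4
u(0) = u(2) - u(1) = 4 - 4 = 0

u(0) = 0, u(1) = 4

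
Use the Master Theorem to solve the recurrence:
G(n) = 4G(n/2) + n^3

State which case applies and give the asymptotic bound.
Master Theorem template: G(n) = a·G(n/b) + f(n).
Here: a=4, b=2, f(n)=n^3
Compute log_b(a) = log_2(4) = 2.
f(n) = n^3 = Ω(n^(2+ε)) with ε = 1, and the regularity condition holds (a·f(n/b) = (a/b^3)·f(n) with a/b^3 = 2^-1 < 1). Case 3: G(n) = Θ(f(n)) = Θ(n^3).

Case 3: G(n) = Θ(n^3)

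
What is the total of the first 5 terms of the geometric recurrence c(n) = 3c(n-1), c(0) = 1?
Computing the sequence terms: 1, 3, 9, 27, 81
Adding these values together:

121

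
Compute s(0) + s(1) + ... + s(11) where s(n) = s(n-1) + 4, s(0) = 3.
Computing the sequence terms: 3, 7, 11, 15, 19, 23, 27, 31, 35, 39, 43, 47
Adding these values together:

300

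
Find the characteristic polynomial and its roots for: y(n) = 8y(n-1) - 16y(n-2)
Substitute y(n) = rⁿ and divide through by rⁿ⁻²: r² - 8r + 16 = 0
Factor: (r - 4)² = 0, so r = 4 (double root).
General solution: y(n) = (A + Bn)·4ⁿ

Characteristic: r² - 8r + 16 = 0, Roots: r = 4 (double root)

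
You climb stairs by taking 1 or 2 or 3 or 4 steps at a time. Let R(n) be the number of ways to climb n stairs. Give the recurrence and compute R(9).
Condition on the size of the last step (1 to 4): before it there were n-1, …, n-4 stairs climbed, and these cases are disjoint, so R(n) = R(n-1) + R(n-2) + R(n-3) + R(n-4) (order-4 linear recurrence).
Initial conditions by direct count (compositions of i into parts ≤ 4): R(1) = 1; R(2) = 2; R(3) = 4; R(4) = 8.
Iterating the recurrence: R(5) = 15, R(6) = 29, R(7) = 56, R(8) = 108, R(9) = 208.

R(n) = R(n-1) + R(n-2) + R(n-3) + R(n-4), R(1) = 1, R(2) = 2, R(3) = 4, R(4) = 8; R(9) = 208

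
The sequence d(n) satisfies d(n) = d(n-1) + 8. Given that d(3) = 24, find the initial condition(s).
d(3) = d(0) + 3·8, so d(0) = 24 - 24 = 0.

d(0) = 0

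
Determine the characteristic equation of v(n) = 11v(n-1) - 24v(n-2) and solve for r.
Substitute v(n) = rⁿ and divide through by rⁿ⁻²: r² - 11r + 24 = 0
Factor: (r - 3)(r - 8) = 0, so r = 3, 8.
General solution: v(n) = A·3ⁿ + B·8ⁿ

Characteristic: r² - 11r + 24 = 0, Roots: r = 3, 8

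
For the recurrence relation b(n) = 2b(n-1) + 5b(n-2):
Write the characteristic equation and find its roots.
Substitute b(n) = rⁿ and divide through by rⁿ⁻²: r² - 2r - 5 = 0
Discriminant: 2² + 4·5 = 24, not a perfect square, so by the quadratic formula r = (2 ± √24)/2.
General solution: b(n) = A·r₁ⁿ + B·r₂ⁿ where r₁,r₂ = (2 ± √24)/2

Characteristic: r² - 2r - 5 = 0, Roots: r = (2 ± √24)/2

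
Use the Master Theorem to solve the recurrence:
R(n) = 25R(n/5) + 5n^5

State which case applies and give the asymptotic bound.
Master Theorem template: R(n) = a·R(n/b) + f(n).
Here: a=25, b=5, f(n)=5n^5
Compute log_b(a) = log_5(25) = 2.
f(n) = 5n^5 = Ω(n^(2+ε)) with ε = 3, and the regularity condition holds (a·f(n/b) = (a/b^5)·f(n) with a/b^5 = 5^-3 < 1). Case 3: R(n) = Θ(f(n)) = Θ(n^5).

Case 3: R(n) = Θ(n^5)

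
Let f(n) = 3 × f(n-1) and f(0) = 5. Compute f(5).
Computing step by step:
f(0) = 5
f(1) = 3 × 5 = 15
f(2) = 3 × 15 = 45
f(3) = 3 × 45 = 135
f(4) = 3 × 135 = 405
f(5) = 3 × 405 = 1215

1215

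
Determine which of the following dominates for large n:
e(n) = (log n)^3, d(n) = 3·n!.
Comparing growth rates:
Growth-rate hierarchy: log n ≺ any polynomial ≺ any exponential cⁿ (c>1) ≺ n! ≺ nⁿ.
factorial dominates polylogarithmic (log n)^3 asymptotically.

d(n) grows faster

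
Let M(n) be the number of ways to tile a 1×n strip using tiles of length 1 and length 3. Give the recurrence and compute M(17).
Condition on the last tile: it has length 1 (leaving a 1×(n-1) strip) or length 3 (leaving a 1×(n-3) strip), so M(n) = M(n-1) + M(n-3) (order-3 linear recurrence).
For 0 ≤ i < 3 only unit tiles fit, so M(i) = 1.
Iterating the recurrence: M(3) = 2, M(4) = 3, M(5) = 4, M(6) = 6, M(7) = 9, M(8) = 13, M(9) = 19, M(10) = 28, M(11) = 41, M(12) = 60, M(13) = 88, M(14) = 129, M(15) = 189, M(16) = 277, M(17) = 406.

M(n) = M(n-1) + M(n-3), with M(i) = 1 for 0 ≤ i < 3; M(17) = 406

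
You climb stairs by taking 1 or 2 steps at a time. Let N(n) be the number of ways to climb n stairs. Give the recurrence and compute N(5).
Condition on the size of the last step (1 to 2): before it there were n-1, …, n-2 stairs climbed, and these cases are disjoint, so N(n) = N(n-1) + N(n-2) (Fibonacci-type sequence).
Initial conditions by direct count (compositions of i into parts ≤ 2): N(1) = 1; N(2) = 2.
Iterating the recurrence: N(3) = 3, N(4) = 5, N(5) = 8.

N(n) = N(n-1) + N(n-2), N(1) = 1, N(2) = 2; N(5) = 8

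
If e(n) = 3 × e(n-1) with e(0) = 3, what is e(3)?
Computing step by step:
e(0) = 3
e(1) = 3 × 3 = 9
e(2) = 3 × 9 = 27
e(3) = 3 × 27 = 81

81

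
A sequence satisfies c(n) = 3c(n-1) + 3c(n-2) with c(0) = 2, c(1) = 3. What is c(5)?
Computing the sequence terms:
2, 3, 15, 54, 207, 783

783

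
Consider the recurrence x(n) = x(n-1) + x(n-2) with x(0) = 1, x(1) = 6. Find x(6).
Computing the sequence terms:
1, 6, 7, 13, 20, 33, 53

53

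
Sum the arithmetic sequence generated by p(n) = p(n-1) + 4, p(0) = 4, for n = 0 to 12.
Computing the sequence terms: 4, 8, 12, 16, 20, 24, 28, 32, 36, 40, 44, 48, 52
Adding these values together:

364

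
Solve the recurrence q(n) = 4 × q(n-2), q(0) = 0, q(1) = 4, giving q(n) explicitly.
Recurrence: q(n) = 4 × q(n-2), initial: q(0) = 0, q(1) = 4.
Characteristic equation: r² - 4 = 0, which factors as (r - 2)(r + 2) = 0, so r = 2, -2. General solution q(n) = A·2ⁿ + B·(-2)ⁿ. From q(0) = 0: A + B = 0. From q(1) = 4: 2A - 2B = 4. Solving gives A = 1, B = -1.

q(n) = 2ⁿ - (-2)ⁿ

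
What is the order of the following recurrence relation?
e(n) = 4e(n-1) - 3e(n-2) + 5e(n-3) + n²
The order is the largest lag k for which e(n-k) appears. Here the deepest term is e(n-3) (the n² term is non-homogeneous and does not affect the order), so the order is 3.

Order 3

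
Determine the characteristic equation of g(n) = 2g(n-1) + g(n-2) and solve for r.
Substitute g(n) = rⁿ and divide through by rⁿ⁻²: r² - 2r - 1 = 0
Discriminant: 2² + 4·1 = 8, not a perfect square, so by the quadratic formula r = (2 ± √8)/2.
General solution: g(n) = A·r₁ⁿ + B·r₂ⁿ where r₁,r₂ = (2 ± √8)/2

Characteristic: r² - 2r - 1 = 0, Roots: r = (2 ± √8)/2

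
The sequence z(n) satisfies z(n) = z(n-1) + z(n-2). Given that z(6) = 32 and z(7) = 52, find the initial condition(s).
Work backwards using z(k) = z(k+2) - z(k+1):
z(5) = z(7) - z(6) = 52 - 32 = 20
z(4) = z(6) - z(5) = 32 - 20 = 12
z(3) = z(5) - z(4) = 20 - 12 = 8
z(2) = z(4) - z(3) = 12 - 8 = 4
z(1) = z(3) - z(2) = 8 - 4 = 4
z(0) = z(2) - z(1) = 4 - 4 = 0

z(0) = 0, z(1) = 4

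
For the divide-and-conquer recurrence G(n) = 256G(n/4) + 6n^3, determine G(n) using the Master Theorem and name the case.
Master Theorem template: G(n) = a·G(n/b) + f(n).
Here: a=256, b=4, f(n)=6n^3
Compute log_b(a) = log_4(256) = 4.
f(n) = 6n^3 = O(n^(4-ε)) with ε = 1. Case 1: G(n) = Θ(n^log_b(a)) = Θ(n^4).

Case 1: G(n) = Θ(n^4)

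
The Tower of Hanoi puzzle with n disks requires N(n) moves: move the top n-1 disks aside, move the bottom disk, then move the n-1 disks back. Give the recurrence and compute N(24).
Moving n disks = move the top n-1 disks aside (N(n-1) moves) + move the largest disk (1 move) + move the n-1 disks back on top (N(n-1) moves), so N(n) = 2N(n-1) + 1, with N(1) = 1 (a single disk takes one move).
First terms: 1, 3, 7, 15, 31, 63, … — each is one less than a power of 2. Indeed N(n) + 1 = 2(N(n-1) + 1) with N(1) + 1 = 2, so N(n) + 1 = 2ⁿ and N(n) = 2ⁿ - 1.
Hence N(24) = 2^24 - 1 = 16777216 - 1 = 16777215.

N(n) = 2N(n-1) + 1, N(1) = 1; N(24) = 16777215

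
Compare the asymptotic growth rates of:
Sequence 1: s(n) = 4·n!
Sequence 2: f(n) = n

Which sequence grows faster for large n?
Comparing growth rates:
Growth-rate hierarchy: log n ≺ any polynomial ≺ any exponential cⁿ (c>1) ≺ n! ≺ nⁿ.
factorial dominates polynomial degree 1 asymptotically.

s(n) grows faster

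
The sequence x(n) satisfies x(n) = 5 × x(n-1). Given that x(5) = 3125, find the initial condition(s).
In general x(n) = 5ⁿ · x(0). At n = 5: x(0) = x(5) / 5^5 = 3125 / 3125 = 1.

x(0) = 1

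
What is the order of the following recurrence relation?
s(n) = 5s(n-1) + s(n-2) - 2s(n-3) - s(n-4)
The order is the largest lag k for which s(n-k) appears. Here the deepest term is s(n-4), so the order is 4.

Order 4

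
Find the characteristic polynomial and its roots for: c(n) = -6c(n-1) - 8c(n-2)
Substitute c(n) = rⁿ and divide through by rⁿ⁻²: r² + 6r + 8 = 0
Factor: (r + 2)(r + 4) = 0, so r = -2, -4.
General solution: c(n) = A·(-2)ⁿ + B·(-4)ⁿ

Characteristic: r² + 6r + 8 = 0, Roots: r = -2, -4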